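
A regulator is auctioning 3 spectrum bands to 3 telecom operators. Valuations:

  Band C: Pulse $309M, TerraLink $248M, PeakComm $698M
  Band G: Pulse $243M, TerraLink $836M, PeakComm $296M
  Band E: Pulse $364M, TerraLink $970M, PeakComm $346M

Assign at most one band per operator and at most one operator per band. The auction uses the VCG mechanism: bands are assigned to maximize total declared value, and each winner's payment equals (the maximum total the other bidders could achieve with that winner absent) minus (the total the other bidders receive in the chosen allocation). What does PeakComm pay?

Efficient allocation: Pulse→Band G ($243M), TerraLink→Band E ($970M), PeakComm→Band C ($698M); total welfare W = $1911M.
PeakComm receives Band C at value $698M, so the others get W − 698 = $1213M.
Without PeakComm: best allocation of the remaining 2 bidders over all 3 bands is Pulse→Band C ($309M), TerraLink→Band E ($970M), total $1279M.
VCG payment = (others' best without PeakComm) − (others' welfare with PeakComm) = 1279 − 1213 = $66M.

PeakComm pays $66M.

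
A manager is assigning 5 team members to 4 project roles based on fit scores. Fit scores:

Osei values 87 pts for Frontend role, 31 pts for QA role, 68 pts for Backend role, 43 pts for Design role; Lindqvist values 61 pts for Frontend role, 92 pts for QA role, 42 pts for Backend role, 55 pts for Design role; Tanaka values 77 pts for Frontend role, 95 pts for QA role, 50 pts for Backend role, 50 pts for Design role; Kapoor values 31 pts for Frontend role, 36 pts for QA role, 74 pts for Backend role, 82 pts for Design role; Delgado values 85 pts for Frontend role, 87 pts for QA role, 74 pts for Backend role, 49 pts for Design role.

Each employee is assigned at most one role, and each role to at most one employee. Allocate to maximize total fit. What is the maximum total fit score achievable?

Maximum total: 338 pts

This is a one-to-one assignment (maximum-weight bipartite matching).
Optimal: Osei→Frontend role (87 pts), Tanaka→QA role (95 pts), Delgado→Backend role (74 pts), Kapoor→Design role (82 pts) — total 87+95+74+82 = 338 pts.
Row-greedy (each employee in turn takes its best remaining role) gives 311 pts, worse by 27.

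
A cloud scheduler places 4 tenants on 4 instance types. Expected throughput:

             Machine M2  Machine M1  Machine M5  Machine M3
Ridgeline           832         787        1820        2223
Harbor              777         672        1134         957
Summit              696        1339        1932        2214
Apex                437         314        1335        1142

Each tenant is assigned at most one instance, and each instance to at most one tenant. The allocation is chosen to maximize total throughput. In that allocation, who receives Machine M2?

This is the linear assignment problem.
Optimal: Ridgeline→Machine M3 (2223 ops/s), Harbor→Machine M2 (777 ops/s), Summit→Machine M1 (1339 ops/s), Apex→Machine M5 (1335 ops/s) — total 2223+777+1339+1335 = 5674 ops/s.
Row-greedy (each tenant in turn takes its best remaining instance) gives 5133 ops/s, worse by 541.
Next-best assignment: Ridgeline→Machine M3, Harbor→Machine M1, Summit→Machine M5, Apex→Machine M2 = 5264 ops/s.
Harbor's own top instance is Machine M5 (1134 ops/s), but forcing Harbor→Machine M5 and reassigning the rest optimally gives only 5133 ops/s — worse by 541.

Harbor receives Machine M2.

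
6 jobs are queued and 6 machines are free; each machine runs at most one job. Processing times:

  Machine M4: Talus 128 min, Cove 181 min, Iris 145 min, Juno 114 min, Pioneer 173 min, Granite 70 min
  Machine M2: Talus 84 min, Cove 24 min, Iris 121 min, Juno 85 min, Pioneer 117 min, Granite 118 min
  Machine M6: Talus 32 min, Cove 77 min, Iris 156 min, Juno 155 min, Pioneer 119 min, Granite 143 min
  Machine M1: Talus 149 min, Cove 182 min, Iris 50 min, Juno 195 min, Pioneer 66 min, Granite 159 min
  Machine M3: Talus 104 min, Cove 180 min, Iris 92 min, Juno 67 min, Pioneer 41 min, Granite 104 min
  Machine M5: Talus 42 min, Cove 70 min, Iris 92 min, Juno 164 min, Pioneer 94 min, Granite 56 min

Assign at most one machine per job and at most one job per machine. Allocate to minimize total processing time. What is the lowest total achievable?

Minimum total: 317 min

Optimal: Talus→Machine M6 (32 min), Cove→Machine M2 (24 min), Iris→Machine M1 (50 min), Juno→Machine M4 (114 min), Pioneer→Machine M3 (41 min), Granite→Machine M5 (56 min) — total 32+24+50+114+41+56 = 317 min.
Row-greedy (each job in turn takes its cheapest remaining machine) gives 337 min, worse by 20.
Every other assignment is strictly worse.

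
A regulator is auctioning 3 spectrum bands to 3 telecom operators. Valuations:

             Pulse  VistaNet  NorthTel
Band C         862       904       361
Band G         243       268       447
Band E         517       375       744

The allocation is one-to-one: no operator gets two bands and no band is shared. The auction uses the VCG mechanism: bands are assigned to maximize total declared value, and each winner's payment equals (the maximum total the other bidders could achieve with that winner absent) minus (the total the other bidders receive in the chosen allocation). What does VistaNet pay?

Efficient allocation: Pulse→Band G ($243M), VistaNet→Band C ($904M), NorthTel→Band E ($744M); total welfare W = $1891M.
VistaNet receives Band C at value $904M, so the others get W − 904 = $987M.
Without VistaNet: best allocation of the remaining 2 bidders over all 3 bands is Pulse→Band C ($862M), NorthTel→Band E ($744M), total $1606M.
VCG payment = (others' best without VistaNet) − (others' welfare with VistaNet) = 1606 − 987 = $619M.

VistaNet pays $619M.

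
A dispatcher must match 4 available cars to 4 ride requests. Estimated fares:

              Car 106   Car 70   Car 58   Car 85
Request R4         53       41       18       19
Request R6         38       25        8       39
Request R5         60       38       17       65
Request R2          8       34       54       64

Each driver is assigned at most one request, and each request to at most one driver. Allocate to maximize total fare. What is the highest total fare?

Treat this as an assignment problem: match each driver to one request.
Optimal: Car 106→Request R6 ($38), Car 70→Request R4 ($41), Car 58→Request R2 ($54), Car 85→Request R5 ($65) — total 38+41+54+65 = $198.
Column-greedy (each request in turn goes to its best remaining driver) gives $184, worse by 14.
Next-best assignment: Car 106→Request R4, Car 70→Request R6, Car 58→Request R2, Car 85→Request R5 = $197.
Swapping Car 106↔Car 85 (Car 106→Request R5 $60, Car 85→Request R6 $39) loses 4.
Checked against all permutations: $198 is optimal.

Max total: $198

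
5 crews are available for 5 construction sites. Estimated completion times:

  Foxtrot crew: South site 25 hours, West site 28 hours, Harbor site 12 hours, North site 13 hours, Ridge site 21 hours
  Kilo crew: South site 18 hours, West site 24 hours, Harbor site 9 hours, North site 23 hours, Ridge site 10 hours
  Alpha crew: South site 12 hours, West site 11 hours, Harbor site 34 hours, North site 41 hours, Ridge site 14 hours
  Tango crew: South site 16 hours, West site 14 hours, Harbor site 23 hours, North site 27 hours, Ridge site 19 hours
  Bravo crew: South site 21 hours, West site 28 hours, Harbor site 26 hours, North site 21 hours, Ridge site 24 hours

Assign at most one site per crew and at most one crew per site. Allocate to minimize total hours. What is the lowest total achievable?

Minimum total: 69 hours

This is a one-to-one assignment (minimum-cost bipartite matching).
Optimal: Foxtrot crew→Harbor site (12 hours), Kilo crew→Ridge site (10 hours), Alpha crew→South site (12 hours), Tango crew→West site (14 hours), Bravo crew→North site (21 hours) — total 12+10+12+14+21 = 69 hours.
Row-greedy (each crew in turn takes its cheapest remaining site) gives 70 hours, worse by 1.
Checked against all permutations: 69 hours is optimal.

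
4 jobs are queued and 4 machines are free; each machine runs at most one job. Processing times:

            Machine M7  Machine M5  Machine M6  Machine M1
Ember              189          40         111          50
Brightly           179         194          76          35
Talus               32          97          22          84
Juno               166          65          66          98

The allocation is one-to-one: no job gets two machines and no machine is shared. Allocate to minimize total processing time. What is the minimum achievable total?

This is a one-to-one assignment (minimum-cost bipartite matching).
Optimal: Ember→Machine M5 (40 min), Brightly→Machine M1 (35 min), Talus→Machine M7 (32 min), Juno→Machine M6 (66 min) — total 40+35+32+66 = 173 min.
Min-entry greedy (repeatedly take the single cheapest remaining cell) gives 263 min, worse by 90.
Next-best assignment: Ember→Machine M1, Brightly→Machine M6, Talus→Machine M7, Juno→Machine M5 = 223 min.
Swapping Talus↔Brightly (Talus→Machine M1 84 min, Brightly→Machine M7 179 min) adds 196.
No other one-to-one assignment undercuts 173 min.

Minimum total: 173 min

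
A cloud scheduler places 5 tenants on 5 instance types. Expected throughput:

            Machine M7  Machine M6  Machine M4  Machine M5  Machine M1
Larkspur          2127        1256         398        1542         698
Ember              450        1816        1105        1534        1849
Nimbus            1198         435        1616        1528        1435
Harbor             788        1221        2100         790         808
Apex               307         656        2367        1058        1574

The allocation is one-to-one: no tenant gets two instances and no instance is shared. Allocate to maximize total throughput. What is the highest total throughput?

Optimal: Larkspur→Machine M7 (2127 ops/s), Ember→Machine M6 (1816 ops/s), Nimbus→Machine M5 (1528 ops/s), Harbor→Machine M4 (2100 ops/s), Apex→Machine M1 (1574 ops/s) — total 2127+1816+1528+2100+1574 = 9145 ops/s.
Max-entry greedy (repeatedly take the single best remaining cell) gives 9092 ops/s, worse by 53.
Next-best assignment: Larkspur→Machine M7, Ember→Machine M1, Nimbus→Machine M5, Harbor→Machine M6, Apex→Machine M4 = 9092 ops/s.

Max total: 9145 ops/s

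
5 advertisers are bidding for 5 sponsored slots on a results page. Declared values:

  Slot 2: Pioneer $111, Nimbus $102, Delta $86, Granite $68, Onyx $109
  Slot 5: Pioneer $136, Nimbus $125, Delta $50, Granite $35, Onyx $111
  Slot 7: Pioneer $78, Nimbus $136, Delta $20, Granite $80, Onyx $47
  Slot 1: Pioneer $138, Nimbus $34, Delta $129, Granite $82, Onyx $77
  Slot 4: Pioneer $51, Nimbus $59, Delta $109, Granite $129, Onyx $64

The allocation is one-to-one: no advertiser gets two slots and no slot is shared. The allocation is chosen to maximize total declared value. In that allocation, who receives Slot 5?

Optimal: Pioneer→Slot 5 ($136), Nimbus→Slot 7 ($136), Delta→Slot 1 ($129), Granite→Slot 4 ($129), Onyx→Slot 2 ($109) — total 136+136+129+129+109 = $639.
Column-greedy (each slot in turn goes to its best remaining advertiser) gives $509, worse by 130.
Next-best assignment: Pioneer→Slot 2, Nimbus→Slot 7, Delta→Slot 1, Granite→Slot 4, Onyx→Slot 5 = $616.
Pioneer's own top slot is Slot 1 ($138), but forcing Pioneer→Slot 1 and reassigning the rest optimally gives only $600 — worse by 39.

Pioneer receives Slot 5.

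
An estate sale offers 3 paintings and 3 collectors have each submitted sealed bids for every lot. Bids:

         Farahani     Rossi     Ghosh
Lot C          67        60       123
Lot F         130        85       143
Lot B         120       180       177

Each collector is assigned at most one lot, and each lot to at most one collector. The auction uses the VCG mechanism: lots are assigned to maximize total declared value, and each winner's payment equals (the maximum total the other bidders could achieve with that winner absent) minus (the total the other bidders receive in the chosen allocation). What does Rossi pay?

Rossi pays $54.

Efficient allocation: Farahani→Lot F ($130), Rossi→Lot B ($180), Ghosh→Lot C ($123); total welfare W = $433.
Rossi receives Lot B at value $180, so the others get W − 180 = $253.
Without Rossi: best allocation of the remaining 2 bidders over all 3 lots is Farahani→Lot F ($130), Ghosh→Lot B ($177), total $307.
VCG payment = (others' best without Rossi) − (others' welfare with Rossi) = 307 − 253 = $54.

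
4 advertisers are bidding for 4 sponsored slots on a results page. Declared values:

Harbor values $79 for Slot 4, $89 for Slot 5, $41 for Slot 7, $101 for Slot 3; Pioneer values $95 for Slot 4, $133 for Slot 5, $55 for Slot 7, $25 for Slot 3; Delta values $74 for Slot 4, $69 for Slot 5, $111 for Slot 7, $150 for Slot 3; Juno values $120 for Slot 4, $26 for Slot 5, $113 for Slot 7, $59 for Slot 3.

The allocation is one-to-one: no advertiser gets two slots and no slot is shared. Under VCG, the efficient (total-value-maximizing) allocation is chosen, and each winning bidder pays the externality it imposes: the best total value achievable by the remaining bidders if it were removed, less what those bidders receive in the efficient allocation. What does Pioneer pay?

Pioneer pays $17.

Efficient allocation: Harbor→Slot 4 ($79), Pioneer→Slot 5 ($133), Delta→Slot 3 ($150), Juno→Slot 7 ($113); total welfare W = $475.
Pioneer receives Slot 5 at value $133, so the others get W − 133 = $342.
Without Pioneer: best allocation of the remaining 3 bidders over all 4 slots is Harbor→Slot 5 ($89), Delta→Slot 3 ($150), Juno→Slot 4 ($120), total $359.
VCG payment = (others' best without Pioneer) − (others' welfare with Pioneer) = 359 − 342 = $17.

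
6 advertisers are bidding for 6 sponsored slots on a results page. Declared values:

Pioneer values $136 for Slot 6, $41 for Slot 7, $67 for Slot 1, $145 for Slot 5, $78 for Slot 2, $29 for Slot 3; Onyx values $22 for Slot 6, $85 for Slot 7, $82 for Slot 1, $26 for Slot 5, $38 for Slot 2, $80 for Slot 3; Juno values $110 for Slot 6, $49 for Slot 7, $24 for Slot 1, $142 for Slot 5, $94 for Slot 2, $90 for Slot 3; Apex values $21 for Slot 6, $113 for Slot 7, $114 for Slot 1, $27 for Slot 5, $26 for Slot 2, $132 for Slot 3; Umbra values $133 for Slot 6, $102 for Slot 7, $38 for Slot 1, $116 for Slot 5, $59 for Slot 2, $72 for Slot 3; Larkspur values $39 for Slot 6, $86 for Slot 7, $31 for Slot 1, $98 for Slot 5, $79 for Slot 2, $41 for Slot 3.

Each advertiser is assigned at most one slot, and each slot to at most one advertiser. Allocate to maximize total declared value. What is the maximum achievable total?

Maximum total: $673

This is the linear assignment problem.
Optimal: Pioneer→Slot 6 ($136), Onyx→Slot 1 ($82), Juno→Slot 5 ($142), Apex→Slot 3 ($132), Umbra→Slot 7 ($102), Larkspur→Slot 2 ($79) — total 136+82+142+132+102+79 = $673.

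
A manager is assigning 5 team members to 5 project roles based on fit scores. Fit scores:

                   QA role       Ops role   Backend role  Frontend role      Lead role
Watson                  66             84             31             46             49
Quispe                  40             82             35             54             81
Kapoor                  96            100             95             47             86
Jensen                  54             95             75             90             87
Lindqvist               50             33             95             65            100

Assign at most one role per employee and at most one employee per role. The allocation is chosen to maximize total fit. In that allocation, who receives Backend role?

This is a one-to-one assignment (maximum-weight bipartite matching).
Optimal: Watson→Ops role (84 pts), Quispe→Lead role (81 pts), Kapoor→QA role (96 pts), Jensen→Frontend role (90 pts), Lindqvist→Backend role (95 pts) — total 84+81+96+90+95 = 446 pts.
Next-best assignment: Watson→QA role, Quispe→Ops role, Kapoor→Backend role, Jensen→Frontend role, Lindqvist→Lead role = 433 pts.
Swapping Watson↔Quispe (Watson→Lead role 49 pts, Quispe→Ops role 82 pts) loses 34.
No other one-to-one assignment exceeds 446 pts.
Lindqvist's own top role is Lead role (100 pts), but forcing Lindqvist→Lead role and reassigning the rest optimally gives only 433 pts — worse by 13.

Lindqvist receives Backend role.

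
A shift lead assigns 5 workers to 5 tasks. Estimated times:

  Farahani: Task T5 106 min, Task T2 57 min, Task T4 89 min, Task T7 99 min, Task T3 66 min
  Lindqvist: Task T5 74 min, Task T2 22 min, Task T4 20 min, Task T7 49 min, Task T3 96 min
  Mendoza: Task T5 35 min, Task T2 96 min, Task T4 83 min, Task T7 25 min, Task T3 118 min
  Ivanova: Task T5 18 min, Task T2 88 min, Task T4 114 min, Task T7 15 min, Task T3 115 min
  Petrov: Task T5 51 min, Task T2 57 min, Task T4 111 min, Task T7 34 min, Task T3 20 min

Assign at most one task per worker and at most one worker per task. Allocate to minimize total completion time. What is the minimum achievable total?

Optimal: Farahani→Task T2 (57 min), Lindqvist→Task T4 (20 min), Mendoza→Task T7 (25 min), Ivanova→Task T5 (18 min), Petrov→Task T3 (20 min) — total 57+20+25+18+20 = 140 min.
Column-greedy (each task in turn goes to its cheapest remaining worker) gives 223 min, worse by 83.
Next-best assignment: Farahani→Task T2, Lindqvist→Task T4, Mendoza→Task T5, Ivanova→Task T7, Petrov→Task T3 = 147 min.

Minimum total: 140 min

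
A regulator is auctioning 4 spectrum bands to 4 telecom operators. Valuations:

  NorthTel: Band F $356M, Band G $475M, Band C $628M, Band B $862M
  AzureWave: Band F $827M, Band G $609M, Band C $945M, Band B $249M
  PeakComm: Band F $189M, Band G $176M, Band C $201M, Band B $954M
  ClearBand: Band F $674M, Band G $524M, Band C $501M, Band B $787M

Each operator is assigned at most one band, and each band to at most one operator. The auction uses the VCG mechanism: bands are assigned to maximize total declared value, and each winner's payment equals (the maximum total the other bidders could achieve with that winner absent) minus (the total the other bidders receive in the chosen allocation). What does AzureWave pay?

AzureWave pays $153M.

Efficient allocation: NorthTel→Band G ($475M), AzureWave→Band C ($945M), PeakComm→Band B ($954M), ClearBand→Band F ($674M); total welfare W = $3048M.
AzureWave receives Band C at value $945M, so the others get W − 945 = $2103M.
Without AzureWave: best allocation of the remaining 3 bidders over all 4 bands is NorthTel→Band C ($628M), PeakComm→Band B ($954M), ClearBand→Band F ($674M), total $2256M.
VCG payment = (others' best without AzureWave) − (others' welfare with AzureWave) = 2256 − 2103 = $153M.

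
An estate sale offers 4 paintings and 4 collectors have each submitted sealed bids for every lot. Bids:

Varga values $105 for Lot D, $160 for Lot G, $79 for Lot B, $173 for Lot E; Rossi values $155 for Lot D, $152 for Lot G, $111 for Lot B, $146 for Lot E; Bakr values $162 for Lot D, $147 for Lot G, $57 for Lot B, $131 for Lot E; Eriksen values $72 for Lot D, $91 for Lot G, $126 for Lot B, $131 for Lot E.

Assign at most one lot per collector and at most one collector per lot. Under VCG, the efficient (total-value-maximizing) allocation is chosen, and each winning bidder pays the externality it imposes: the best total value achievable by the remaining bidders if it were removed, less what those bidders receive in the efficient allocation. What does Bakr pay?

Bakr pays $3.

Efficient allocation: Varga→Lot E ($173), Rossi→Lot G ($152), Bakr→Lot D ($162), Eriksen→Lot B ($126); total welfare W = $613.
Bakr receives Lot D at value $162, so the others get W − 162 = $451.
Without Bakr: best allocation of the remaining 3 bidders over all 4 lots is Varga→Lot E ($173), Rossi→Lot D ($155), Eriksen→Lot B ($126), total $454.
VCG payment = (others' best without Bakr) − (others' welfare with Bakr) = 454 − 451 = $3.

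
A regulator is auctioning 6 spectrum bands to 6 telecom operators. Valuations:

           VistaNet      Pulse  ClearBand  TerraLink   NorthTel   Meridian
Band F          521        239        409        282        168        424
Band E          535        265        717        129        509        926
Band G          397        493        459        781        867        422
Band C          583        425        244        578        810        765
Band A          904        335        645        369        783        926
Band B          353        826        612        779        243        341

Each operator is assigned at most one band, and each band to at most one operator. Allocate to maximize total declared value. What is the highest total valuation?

Optimal: VistaNet→Band A ($904M), Pulse→Band B ($826M), ClearBand→Band F ($409M), TerraLink→Band G ($781M), NorthTel→Band C ($810M), Meridian→Band E ($926M) — total 904+826+409+781+810+926 = $4656M.
Max-entry greedy (repeatedly take the single best remaining cell) gives $4510M, worse by 146.
Every other assignment is strictly worse.

Maximum total: $4656M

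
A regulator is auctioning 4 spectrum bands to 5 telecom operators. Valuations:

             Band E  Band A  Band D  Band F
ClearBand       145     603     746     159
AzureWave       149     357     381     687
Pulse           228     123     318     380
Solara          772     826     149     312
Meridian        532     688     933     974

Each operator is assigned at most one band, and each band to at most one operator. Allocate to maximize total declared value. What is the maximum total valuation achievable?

Max total: $2995M

Optimal: Solara→Band E ($772M), ClearBand→Band A ($603M), Meridian→Band D ($933M), AzureWave→Band F ($687M) — total 772+603+933+687 = $2995M.
Max-entry greedy (repeatedly take the single best remaining cell) gives $2774M, worse by 221.
Next-best assignment: Solara→Band E, Meridian→Band A, ClearBand→Band D, AzureWave→Band F = $2893M.
Swapping AzureWave↔Meridian (AzureWave→Band D $381M, Meridian→Band F $974M) loses 265.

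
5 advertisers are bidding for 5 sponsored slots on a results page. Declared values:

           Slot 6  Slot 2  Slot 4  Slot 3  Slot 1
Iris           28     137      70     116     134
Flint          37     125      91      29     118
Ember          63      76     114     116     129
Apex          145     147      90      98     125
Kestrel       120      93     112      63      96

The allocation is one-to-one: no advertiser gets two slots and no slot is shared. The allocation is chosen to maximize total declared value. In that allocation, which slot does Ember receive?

Ember receives Slot 3.

Optimal: Iris→Slot 1 ($134), Flint→Slot 2 ($125), Ember→Slot 3 ($116), Apex→Slot 6 ($145), Kestrel→Slot 4 ($112) — total 134+125+116+145+112 = $632.
Column-greedy (each slot in turn goes to its best remaining advertiser) gives $577, worse by 55.
Ember's own top slot is Slot 1 ($129), but forcing Ember→Slot 1 and reassigning the rest optimally gives only $627 — worse by 5.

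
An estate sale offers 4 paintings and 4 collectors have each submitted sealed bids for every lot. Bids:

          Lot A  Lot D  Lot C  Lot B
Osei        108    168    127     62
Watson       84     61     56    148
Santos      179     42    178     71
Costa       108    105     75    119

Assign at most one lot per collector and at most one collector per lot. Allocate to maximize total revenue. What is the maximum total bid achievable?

Optimal: Osei→Lot D ($168), Watson→Lot B ($148), Santos→Lot C ($178), Costa→Lot A ($108) — total 168+148+178+108 = $602.
Column-greedy (each lot in turn goes to its best remaining collector) gives $570, worse by 32.
Next-best assignment: Osei→Lot D, Watson→Lot B, Santos→Lot A, Costa→Lot C = $570.
Swapping Santos↔Watson (Santos→Lot B $71, Watson→Lot C $56) loses 199.
No other one-to-one assignment exceeds $602.

Maximum total: $602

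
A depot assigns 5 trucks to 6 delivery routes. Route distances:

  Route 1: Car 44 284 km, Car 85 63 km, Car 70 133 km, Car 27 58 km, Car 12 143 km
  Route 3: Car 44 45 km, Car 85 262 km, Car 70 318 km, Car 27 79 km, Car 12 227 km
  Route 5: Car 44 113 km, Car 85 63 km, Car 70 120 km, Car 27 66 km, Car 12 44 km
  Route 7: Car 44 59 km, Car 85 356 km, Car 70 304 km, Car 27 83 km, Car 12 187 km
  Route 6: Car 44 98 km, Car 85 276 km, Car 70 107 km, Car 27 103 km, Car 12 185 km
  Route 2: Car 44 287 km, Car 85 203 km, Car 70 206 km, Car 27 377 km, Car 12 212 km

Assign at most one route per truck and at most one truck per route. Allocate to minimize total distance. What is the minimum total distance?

Min total: 342 km

This is a one-to-one assignment (minimum-cost bipartite matching).
Optimal: Car 44→Route 3 (45 km), Car 85→Route 1 (63 km), Car 70→Route 6 (107 km), Car 27→Route 7 (83 km), Car 12→Route 5 (44 km) — total 45+63+107+83+44 = 342 km.
Min-entry greedy (repeatedly take the single cheapest remaining cell) gives 457 km, worse by 115.
Next-best assignment: Car 44→Route 7, Car 85→Route 1, Car 70→Route 6, Car 27→Route 3, Car 12→Route 5 = 352 km.
Checked against all permutations: 342 km is optimal.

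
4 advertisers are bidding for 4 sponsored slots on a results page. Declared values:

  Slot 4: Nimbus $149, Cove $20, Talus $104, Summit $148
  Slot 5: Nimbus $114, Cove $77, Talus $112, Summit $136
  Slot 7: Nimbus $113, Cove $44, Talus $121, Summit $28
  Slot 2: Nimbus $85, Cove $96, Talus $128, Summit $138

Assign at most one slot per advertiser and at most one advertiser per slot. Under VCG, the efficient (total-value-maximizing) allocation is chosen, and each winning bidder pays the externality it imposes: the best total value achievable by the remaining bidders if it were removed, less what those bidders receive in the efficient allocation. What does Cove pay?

Efficient allocation: Nimbus→Slot 4 ($149), Cove→Slot 2 ($96), Talus→Slot 7 ($121), Summit→Slot 5 ($136); total welfare W = $502.
Cove receives Slot 2 at value $96, so the others get W − 96 = $406.
Without Cove: best allocation of the remaining 3 bidders over all 4 slots is Nimbus→Slot 4 ($149), Talus→Slot 2 ($128), Summit→Slot 5 ($136), total $413.
VCG payment = (others' best without Cove) − (others' welfare with Cove) = 413 − 406 = $7.

Cove pays $7.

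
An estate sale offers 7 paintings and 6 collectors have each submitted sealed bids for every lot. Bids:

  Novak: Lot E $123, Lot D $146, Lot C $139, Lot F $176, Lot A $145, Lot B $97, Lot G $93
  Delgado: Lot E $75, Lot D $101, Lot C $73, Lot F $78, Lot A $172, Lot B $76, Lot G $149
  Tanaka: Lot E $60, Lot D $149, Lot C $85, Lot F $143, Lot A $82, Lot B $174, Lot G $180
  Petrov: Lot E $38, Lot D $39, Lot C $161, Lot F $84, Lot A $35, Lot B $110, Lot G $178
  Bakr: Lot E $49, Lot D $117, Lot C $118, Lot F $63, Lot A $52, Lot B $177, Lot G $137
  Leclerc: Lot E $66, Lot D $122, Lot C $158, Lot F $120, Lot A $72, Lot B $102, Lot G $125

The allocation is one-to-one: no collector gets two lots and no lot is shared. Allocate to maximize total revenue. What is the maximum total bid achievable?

Optimal: Novak→Lot F ($176), Delgado→Lot A ($172), Tanaka→Lot D ($149), Petrov→Lot G ($178), Bakr→Lot B ($177), Leclerc→Lot C ($158) — total 176+172+149+178+177+158 = $1010.
Column-greedy (each lot in turn goes to its best remaining collector) gives $902, worse by 108.
Next-best assignment: Novak→Lot F, Delgado→Lot A, Tanaka→Lot G, Petrov→Lot C, Bakr→Lot B, Leclerc→Lot D = $988.

Max total: $1010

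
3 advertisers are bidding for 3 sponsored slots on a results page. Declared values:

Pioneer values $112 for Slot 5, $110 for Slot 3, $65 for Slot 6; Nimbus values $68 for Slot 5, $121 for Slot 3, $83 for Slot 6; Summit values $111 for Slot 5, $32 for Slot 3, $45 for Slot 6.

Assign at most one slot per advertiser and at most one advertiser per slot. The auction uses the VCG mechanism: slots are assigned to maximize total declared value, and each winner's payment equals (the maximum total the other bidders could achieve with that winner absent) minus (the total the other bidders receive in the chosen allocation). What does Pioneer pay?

Pioneer pays $38.

Efficient allocation: Pioneer→Slot 3 ($110), Nimbus→Slot 6 ($83), Summit→Slot 5 ($111); total welfare W = $304.
Pioneer receives Slot 3 at value $110, so the others get W − 110 = $194.
Without Pioneer: best allocation of the remaining 2 bidders over all 3 slots is Nimbus→Slot 3 ($121), Summit→Slot 5 ($111), total $232.
VCG payment = (others' best without Pioneer) − (others' welfare with Pioneer) = 232 − 194 = $38.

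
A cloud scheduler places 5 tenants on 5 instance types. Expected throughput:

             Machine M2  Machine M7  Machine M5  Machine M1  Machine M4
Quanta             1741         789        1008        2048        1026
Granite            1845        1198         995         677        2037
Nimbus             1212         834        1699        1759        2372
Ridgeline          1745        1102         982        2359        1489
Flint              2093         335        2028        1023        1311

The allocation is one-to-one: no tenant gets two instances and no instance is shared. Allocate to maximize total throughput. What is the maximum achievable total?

Max total: 9698 ops/s

This is the linear assignment problem.
Optimal: Quanta→Machine M2 (1741 ops/s), Granite→Machine M7 (1198 ops/s), Nimbus→Machine M4 (2372 ops/s), Ridgeline→Machine M1 (2359 ops/s), Flint→Machine M5 (2028 ops/s) — total 1741+1198+2372+2359+2028 = 9698 ops/s.
Column-greedy (each instance in turn goes to its best remaining tenant) gives 8375 ops/s, worse by 1323.
Next-best assignment: Quanta→Machine M1, Granite→Machine M2, Nimbus→Machine M4, Ridgeline→Machine M7, Flint→Machine M5 = 9395 ops/s.
Swapping Nimbus↔Quanta (Nimbus→Machine M2 1212 ops/s, Quanta→Machine M4 1026 ops/s) loses 1875.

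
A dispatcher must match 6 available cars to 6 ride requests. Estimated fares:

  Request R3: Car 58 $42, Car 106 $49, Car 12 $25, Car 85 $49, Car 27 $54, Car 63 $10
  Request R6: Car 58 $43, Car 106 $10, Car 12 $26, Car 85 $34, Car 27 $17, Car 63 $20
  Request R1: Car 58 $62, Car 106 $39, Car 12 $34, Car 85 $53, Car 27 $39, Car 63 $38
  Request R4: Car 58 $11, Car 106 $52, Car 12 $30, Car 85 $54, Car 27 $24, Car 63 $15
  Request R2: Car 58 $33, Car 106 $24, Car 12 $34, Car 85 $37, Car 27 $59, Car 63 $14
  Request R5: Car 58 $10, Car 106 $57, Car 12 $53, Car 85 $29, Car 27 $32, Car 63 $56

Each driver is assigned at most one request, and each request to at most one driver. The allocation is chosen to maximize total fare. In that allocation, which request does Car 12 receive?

This is the linear assignment problem.
Optimal: Car 58→Request R1 ($62), Car 106→Request R3 ($49), Car 12→Request R6 ($26), Car 85→Request R4 ($54), Car 27→Request R2 ($59), Car 63→Request R5 ($56) — total 62+49+26+54+59+56 = $306.
Max-entry greedy (repeatedly take the single best remaining cell) gives $268, worse by 38.
Next-best assignment: Car 58→Request R1, Car 106→Request R4, Car 12→Request R6, Car 85→Request R3, Car 27→Request R2, Car 63→Request R5 = $304.
Car 12's own top request is Request R5 ($53), but forcing Car 12→Request R5 and reassigning the rest optimally gives only $297 — worse by 9.

Car 12 receives Request R6.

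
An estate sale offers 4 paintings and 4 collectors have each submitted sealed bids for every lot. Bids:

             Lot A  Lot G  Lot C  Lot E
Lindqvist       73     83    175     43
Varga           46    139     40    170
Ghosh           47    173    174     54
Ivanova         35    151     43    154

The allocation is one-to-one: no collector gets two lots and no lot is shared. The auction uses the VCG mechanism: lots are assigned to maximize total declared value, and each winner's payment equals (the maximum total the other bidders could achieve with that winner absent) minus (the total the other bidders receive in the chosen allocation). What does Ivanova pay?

Efficient allocation: Lindqvist→Lot A ($73), Varga→Lot E ($170), Ghosh→Lot C ($174), Ivanova→Lot G ($151); total welfare W = $568.
Ivanova receives Lot G at value $151, so the others get W − 151 = $417.
Without Ivanova: best allocation of the remaining 3 bidders over all 4 lots is Lindqvist→Lot C ($175), Varga→Lot E ($170), Ghosh→Lot G ($173), total $518.
VCG payment = (others' best without Ivanova) − (others' welfare with Ivanova) = 518 − 417 = $101.

Ivanova pays $101.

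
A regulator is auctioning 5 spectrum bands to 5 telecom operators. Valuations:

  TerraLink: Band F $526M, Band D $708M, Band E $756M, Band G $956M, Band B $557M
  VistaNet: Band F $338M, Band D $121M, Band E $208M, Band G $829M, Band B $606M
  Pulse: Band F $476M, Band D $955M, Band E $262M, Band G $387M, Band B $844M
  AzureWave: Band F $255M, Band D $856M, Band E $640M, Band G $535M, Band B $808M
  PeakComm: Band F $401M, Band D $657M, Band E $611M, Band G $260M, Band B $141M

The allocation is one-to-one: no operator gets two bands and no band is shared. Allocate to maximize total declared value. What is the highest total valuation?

Optimal: TerraLink→Band E ($756M), VistaNet→Band G ($829M), Pulse→Band D ($955M), AzureWave→Band B ($808M), PeakComm→Band F ($401M) — total 756+829+955+808+401 = $3749M.
Row-greedy (each operator in turn takes its best remaining band) gives $3558M, worse by 191.
Next-best assignment: TerraLink→Band F, VistaNet→Band G, Pulse→Band D, AzureWave→Band B, PeakComm→Band E = $3729M.

Maximum total: $3749M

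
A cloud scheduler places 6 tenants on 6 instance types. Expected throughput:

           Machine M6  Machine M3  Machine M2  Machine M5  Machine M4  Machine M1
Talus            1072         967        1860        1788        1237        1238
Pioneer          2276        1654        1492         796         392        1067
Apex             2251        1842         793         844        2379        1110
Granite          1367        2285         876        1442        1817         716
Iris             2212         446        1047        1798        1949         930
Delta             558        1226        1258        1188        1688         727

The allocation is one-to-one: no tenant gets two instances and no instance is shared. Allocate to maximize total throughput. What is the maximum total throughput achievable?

Optimal: Talus→Machine M2 (1860 ops/s), Pioneer→Machine M6 (2276 ops/s), Apex→Machine M4 (2379 ops/s), Granite→Machine M3 (2285 ops/s), Iris→Machine M5 (1798 ops/s), Delta→Machine M1 (727 ops/s) — total 1860+2276+2379+2285+1798+727 = 11325 ops/s.
Next-best assignment: Talus→Machine M1, Pioneer→Machine M6, Apex→Machine M4, Granite→Machine M3, Iris→Machine M5, Delta→Machine M2 = 11234 ops/s.

Max total: 11325 ops/s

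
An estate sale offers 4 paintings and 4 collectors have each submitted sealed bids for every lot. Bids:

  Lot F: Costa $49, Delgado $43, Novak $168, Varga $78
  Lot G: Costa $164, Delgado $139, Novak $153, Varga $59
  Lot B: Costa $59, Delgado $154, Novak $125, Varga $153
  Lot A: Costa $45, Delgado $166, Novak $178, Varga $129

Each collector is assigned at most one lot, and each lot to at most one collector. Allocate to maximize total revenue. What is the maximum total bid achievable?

Maximum total: $651

Optimal: Costa→Lot G ($164), Delgado→Lot A ($166), Novak→Lot F ($168), Varga→Lot B ($153) — total 164+166+168+153 = $651.
Column-greedy (each lot in turn goes to its best remaining collector) gives $615, worse by 36.
Next-best assignment: Costa→Lot G, Delgado→Lot B, Novak→Lot F, Varga→Lot A = $615.
Swapping Costa↔Delgado (Costa→Lot A $45, Delgado→Lot G $139) loses 146.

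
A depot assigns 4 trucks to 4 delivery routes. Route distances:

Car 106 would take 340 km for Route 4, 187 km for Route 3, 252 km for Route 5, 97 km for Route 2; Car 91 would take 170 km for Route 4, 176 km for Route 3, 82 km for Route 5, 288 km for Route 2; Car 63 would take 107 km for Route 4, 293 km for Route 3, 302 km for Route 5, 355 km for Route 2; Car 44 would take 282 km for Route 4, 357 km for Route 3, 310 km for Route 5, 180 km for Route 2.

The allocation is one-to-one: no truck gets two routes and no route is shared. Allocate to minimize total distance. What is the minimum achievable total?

Optimal: Car 106→Route 3 (187 km), Car 91→Route 5 (82 km), Car 63→Route 4 (107 km), Car 44→Route 2 (180 km) — total 187+82+107+180 = 556 km.
Row-greedy (each truck in turn takes its cheapest remaining route) gives 643 km, worse by 87.
Next-best assignment: Car 106→Route 2, Car 91→Route 5, Car 63→Route 4, Car 44→Route 3 = 643 km.
Swapping Car 106↔Car 44 (Car 106→Route 2 97 km, Car 44→Route 3 357 km) adds 87.
Every other assignment is strictly worse.

Minimum total: 556 km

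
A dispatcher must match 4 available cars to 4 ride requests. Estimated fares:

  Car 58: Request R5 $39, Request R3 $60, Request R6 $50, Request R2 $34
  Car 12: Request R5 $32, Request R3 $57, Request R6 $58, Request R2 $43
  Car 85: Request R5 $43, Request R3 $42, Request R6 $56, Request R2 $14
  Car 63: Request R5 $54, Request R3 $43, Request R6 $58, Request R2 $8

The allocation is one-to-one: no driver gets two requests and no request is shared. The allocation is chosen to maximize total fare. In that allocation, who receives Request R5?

Car 63 receives Request R5.

Optimal: Car 58→Request R3 ($60), Car 12→Request R2 ($43), Car 85→Request R6 ($56), Car 63→Request R5 ($54) — total 60+43+56+54 = $213.
Max-entry greedy (repeatedly take the single best remaining cell) gives $186, worse by 27.
Swapping Car 63↔Car 58 (Car 63→Request R3 $43, Car 58→Request R5 $39) loses 32.
Checked against all permutations: $213 is optimal.
Car 63's own top request is Request R6 ($58), but forcing Car 63→Request R6 and reassigning the rest optimally gives only $204 — worse by 9.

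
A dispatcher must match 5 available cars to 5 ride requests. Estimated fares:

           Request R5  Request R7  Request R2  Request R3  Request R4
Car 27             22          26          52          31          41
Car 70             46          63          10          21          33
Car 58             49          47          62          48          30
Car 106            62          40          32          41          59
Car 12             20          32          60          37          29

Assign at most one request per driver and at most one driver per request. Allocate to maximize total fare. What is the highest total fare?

Max total: $274

Optimal: Car 27→Request R4 ($41), Car 70→Request R7 ($63), Car 58→Request R3 ($48), Car 106→Request R5 ($62), Car 12→Request R2 ($60) — total 41+63+48+62+60 = $274.
Row-greedy (each driver in turn takes its best remaining request) gives $260, worse by 14.
Next-best assignment: Car 27→Request R4, Car 70→Request R7, Car 58→Request R2, Car 106→Request R5, Car 12→Request R3 = $265.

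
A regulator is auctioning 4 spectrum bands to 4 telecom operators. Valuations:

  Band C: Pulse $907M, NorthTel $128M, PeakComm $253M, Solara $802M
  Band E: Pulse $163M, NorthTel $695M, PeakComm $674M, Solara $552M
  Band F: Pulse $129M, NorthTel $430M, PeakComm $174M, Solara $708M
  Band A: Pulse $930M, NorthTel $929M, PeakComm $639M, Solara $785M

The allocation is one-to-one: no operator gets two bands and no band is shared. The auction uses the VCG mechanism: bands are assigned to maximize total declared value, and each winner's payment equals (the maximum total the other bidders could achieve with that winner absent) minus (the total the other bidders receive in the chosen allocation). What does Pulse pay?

Pulse pays $94M.

Efficient allocation: Pulse→Band C ($907M), NorthTel→Band A ($929M), PeakComm→Band E ($674M), Solara→Band F ($708M); total welfare W = $3218M.
Pulse receives Band C at value $907M, so the others get W − 907 = $2311M.
Without Pulse: best allocation of the remaining 3 bidders over all 4 bands is NorthTel→Band A ($929M), PeakComm→Band E ($674M), Solara→Band C ($802M), total $2405M.
VCG payment = (others' best without Pulse) − (others' welfare with Pulse) = 2405 − 2311 = $94M.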